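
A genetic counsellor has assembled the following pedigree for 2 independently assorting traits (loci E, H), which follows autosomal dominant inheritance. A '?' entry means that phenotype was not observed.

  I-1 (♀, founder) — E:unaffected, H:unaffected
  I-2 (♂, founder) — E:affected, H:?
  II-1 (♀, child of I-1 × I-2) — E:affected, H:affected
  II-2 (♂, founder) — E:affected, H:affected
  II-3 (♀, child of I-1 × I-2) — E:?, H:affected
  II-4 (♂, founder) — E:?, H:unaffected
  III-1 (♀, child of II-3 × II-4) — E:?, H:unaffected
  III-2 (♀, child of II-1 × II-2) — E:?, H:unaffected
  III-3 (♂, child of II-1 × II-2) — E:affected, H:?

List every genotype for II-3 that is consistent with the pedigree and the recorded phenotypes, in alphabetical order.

E/I-1 un ·: ee
E/I-2 aff ·: Ee|EE
E/II-1 aff I-1×I-2: Ee
E/II-2 aff ·: Ee|EE
E/II-3 ? I-1×I-2: ee|Ee
E/II-4 ? ·: ee|Ee|EE
E/III-1 ? II-3×II-4: ee|Ee|EE
E/III-2 ? II-1×II-2: ee|Ee|EE
E/III-3 aff II-1×II-2: Ee|EE
⇒ E over [I-1,I-2,II-1,II-2,II-3,II-4,III-1,III-2,III-3]: 180 consistent
H/I-1 un ·: hh
H/I-2 ? ·: Hh|HH
H/II-1 aff I-1×I-2: Hh
H/II-2 aff ·: Hh
H/II-3 aff I-1×I-2: Hh
H/II-4 un ·: hh
H/III-1 un II-3×II-4: hh
H/III-2 un II-1×II-2: hh
H/III-3 ? II-1×II-2: hh|Hh|HH
⇒ H over [I-1,I-2,II-1,II-2,II-3,II-4,III-1,III-2,III-3]: 6 consistent

II-3 ∈ {Ee Hh, ee Hh}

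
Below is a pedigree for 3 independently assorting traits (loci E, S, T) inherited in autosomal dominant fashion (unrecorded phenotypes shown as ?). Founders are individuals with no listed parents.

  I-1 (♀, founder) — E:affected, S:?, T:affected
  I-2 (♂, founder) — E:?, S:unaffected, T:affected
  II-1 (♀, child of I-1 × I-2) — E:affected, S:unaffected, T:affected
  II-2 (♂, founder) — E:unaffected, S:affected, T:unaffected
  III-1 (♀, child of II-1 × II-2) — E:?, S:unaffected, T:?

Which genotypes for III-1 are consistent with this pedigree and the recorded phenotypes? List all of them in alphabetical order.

III-1 ∈ {Ee ss Tt, Ee ss tt, ee ss Tt, ee ss tt}

E/I-1 aff ·: Ee|EE
E/I-2 ? ·: ee|Ee|EE
E/II-1 aff I-1×I-2: Ee|EE
E/II-2 un ·: ee
E/III-1 ? II-1×II-2: ee|Ee
⇒ E over [I-1,I-2,II-1,II-2,III-1]: 14 consistent
S/I-1 ? ·: ss|Ss
S/I-2 un ·: ss
S/II-1 un I-1×I-2: ss
S/II-2 aff ·: Ss
S/III-1 un II-1×II-2: ss
⇒ S over [I-1,I-2,II-1,II-2,III-1]: 2 consistent
T/I-1 aff ·: Tt|TT
T/I-2 aff ·: Tt|TT
T/II-1 aff I-1×I-2: Tt|TT
T/II-2 un ·: tt
T/III-1 ? II-1×II-2: tt|Tt
⇒ T over [I-1,I-2,II-1,II-2,III-1]: 10 consistent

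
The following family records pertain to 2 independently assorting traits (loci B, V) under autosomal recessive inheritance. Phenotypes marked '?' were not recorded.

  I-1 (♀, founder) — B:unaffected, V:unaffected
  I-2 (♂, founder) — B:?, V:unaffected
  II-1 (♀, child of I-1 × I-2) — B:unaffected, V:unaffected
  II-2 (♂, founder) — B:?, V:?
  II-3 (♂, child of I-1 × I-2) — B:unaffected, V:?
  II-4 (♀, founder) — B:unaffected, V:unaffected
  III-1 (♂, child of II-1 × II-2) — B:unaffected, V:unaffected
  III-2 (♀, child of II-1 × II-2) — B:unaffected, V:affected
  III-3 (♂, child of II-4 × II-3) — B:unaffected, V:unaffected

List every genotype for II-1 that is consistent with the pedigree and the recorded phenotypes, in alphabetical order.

II-1 ∈ {BB Vv, Bb Vv}

B/I-1 un ·: BB|Bb
B/I-2 ? ·: BB|Bb|bb
B/II-1 un I-1×I-2: BB|Bb
B/II-2 ? ·: BB|Bb|bb
B/II-3 un I-1×I-2: BB|Bb
B/II-4 un ·: BB|Bb
B/III-1 un II-1×II-2: BB|Bb
B/III-2 un II-1×II-2: BB|Bb
B/III-3 un II-4×II-3: BB|Bb
⇒ B over [I-1,I-2,II-1,II-2,II-3,II-4,III-1,III-2,III-3]: 405 consistent
V/I-1 un ·: VV|Vv
V/I-2 un ·: VV|Vv
V/II-1 un I-1×I-2: Vv
V/II-2 ? ·: Vv|vv
V/II-3 ? I-1×I-2: VV|Vv|vv
V/II-4 un ·: VV|Vv
V/III-1 un II-1×II-2: VV|Vv
V/III-2 aff II-1×II-2: vv
V/III-3 un II-4×II-3: VV|Vv
⇒ V over [I-1,I-2,II-1,II-2,II-3,II-4,III-1,III-2,III-3]: 69 consistent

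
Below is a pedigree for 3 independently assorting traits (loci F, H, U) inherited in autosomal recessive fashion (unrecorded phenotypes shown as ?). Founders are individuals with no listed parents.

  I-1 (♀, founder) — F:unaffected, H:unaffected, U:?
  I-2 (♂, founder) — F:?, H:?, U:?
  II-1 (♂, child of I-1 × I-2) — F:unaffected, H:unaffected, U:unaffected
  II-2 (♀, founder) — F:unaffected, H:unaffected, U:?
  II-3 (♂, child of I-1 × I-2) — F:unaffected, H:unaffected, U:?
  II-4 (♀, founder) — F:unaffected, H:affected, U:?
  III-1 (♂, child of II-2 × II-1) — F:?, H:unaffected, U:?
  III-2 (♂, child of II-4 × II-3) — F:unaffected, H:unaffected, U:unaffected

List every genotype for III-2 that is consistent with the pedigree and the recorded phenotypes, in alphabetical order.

F/I-1 un ·: FF|Ff
F/I-2 ? ·: FF|Ff|ff
F/II-1 un I-1×I-2: FF|Ff
F/II-2 un ·: FF|Ff
F/II-3 un I-1×I-2: FF|Ff
F/II-4 un ·: FF|Ff
F/III-1 ? II-2×II-1: FF|Ff|ff
F/III-2 un II-4×II-3: FF|Ff
⇒ F over [I-1,I-2,II-1,II-2,II-3,II-4,III-1,III-2]: 217 consistent
H/I-1 un ·: HH|Hh
H/I-2 ? ·: HH|Hh|hh
H/II-1 un I-1×I-2: HH|Hh
H/II-2 un ·: HH|Hh
H/II-3 un I-1×I-2: HH|Hh
H/II-4 aff ·: hh
H/III-1 un II-2×II-1: HH|Hh
H/III-2 un II-4×II-3: Hh
⇒ H over [I-1,I-2,II-1,II-2,II-3,II-4,III-1,III-2]: 53 consistent
U/I-1 ? ·: UU|Uu|uu
U/I-2 ? ·: UU|Uu|uu
U/II-1 un I-1×I-2: UU|Uu
U/II-2 ? ·: UU|Uu|uu
U/II-3 ? I-1×I-2: UU|Uu|uu
U/II-4 ? ·: UU|Uu|uu
U/III-1 ? II-2×II-1: UU|Uu|uu
U/III-2 un II-4×II-3: UU|Uu
⇒ U over [I-1,I-2,II-1,II-2,II-3,II-4,III-1,III-2]: 503 consistent

III-2 ∈ {FF Hh UU, FF Hh Uu, Ff Hh UU, Ff Hh Uu}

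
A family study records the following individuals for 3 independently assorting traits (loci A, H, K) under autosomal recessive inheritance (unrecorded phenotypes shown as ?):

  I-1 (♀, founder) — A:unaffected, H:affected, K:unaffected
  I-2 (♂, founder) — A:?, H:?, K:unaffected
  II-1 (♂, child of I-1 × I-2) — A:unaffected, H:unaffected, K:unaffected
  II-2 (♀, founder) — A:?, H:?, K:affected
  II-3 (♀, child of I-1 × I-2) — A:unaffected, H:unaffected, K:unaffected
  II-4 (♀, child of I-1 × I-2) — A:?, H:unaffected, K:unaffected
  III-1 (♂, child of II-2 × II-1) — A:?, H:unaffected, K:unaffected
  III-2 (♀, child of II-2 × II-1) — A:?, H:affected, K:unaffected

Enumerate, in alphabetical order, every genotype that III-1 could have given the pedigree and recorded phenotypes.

A/I-1 un ·: AA|Aa
A/I-2 ? ·: AA|Aa|aa
A/II-1 un I-1×I-2: AA|Aa
A/II-2 ? ·: AA|Aa|aa
A/II-3 un I-1×I-2: AA|Aa
A/II-4 ? I-1×I-2: AA|Aa|aa
A/III-1 ? II-2×II-1: AA|Aa|aa
A/III-2 ? II-2×II-1: AA|Aa|aa
⇒ A over [I-1,I-2,II-1,II-2,II-3,II-4,III-1,III-2]: 379 consistent
H/I-1 aff ·: hh
H/I-2 ? ·: HH|Hh
H/II-1 un I-1×I-2: Hh
H/II-2 ? ·: Hh|hh
H/II-3 un I-1×I-2: Hh
H/II-4 un I-1×I-2: Hh
H/III-1 un II-2×II-1: HH|Hh
H/III-2 aff II-2×II-1: hh
⇒ H over [I-1,I-2,II-1,II-2,II-3,II-4,III-1,III-2]: 6 consistent
K/I-1 un ·: KK|Kk
K/I-2 un ·: KK|Kk
K/II-1 un I-1×I-2: KK|Kk
K/II-2 aff ·: kk
K/II-3 un I-1×I-2: KK|Kk
K/II-4 un I-1×I-2: KK|Kk
K/III-1 un II-2×II-1: Kk
K/III-2 un II-2×II-1: Kk
⇒ K over [I-1,I-2,II-1,II-2,II-3,II-4,III-1,III-2]: 25 consistent

III-1 ∈ {AA HH Kk, AA Hh Kk, Aa HH Kk, Aa Hh Kk, aa HH Kk, aa Hh Kk}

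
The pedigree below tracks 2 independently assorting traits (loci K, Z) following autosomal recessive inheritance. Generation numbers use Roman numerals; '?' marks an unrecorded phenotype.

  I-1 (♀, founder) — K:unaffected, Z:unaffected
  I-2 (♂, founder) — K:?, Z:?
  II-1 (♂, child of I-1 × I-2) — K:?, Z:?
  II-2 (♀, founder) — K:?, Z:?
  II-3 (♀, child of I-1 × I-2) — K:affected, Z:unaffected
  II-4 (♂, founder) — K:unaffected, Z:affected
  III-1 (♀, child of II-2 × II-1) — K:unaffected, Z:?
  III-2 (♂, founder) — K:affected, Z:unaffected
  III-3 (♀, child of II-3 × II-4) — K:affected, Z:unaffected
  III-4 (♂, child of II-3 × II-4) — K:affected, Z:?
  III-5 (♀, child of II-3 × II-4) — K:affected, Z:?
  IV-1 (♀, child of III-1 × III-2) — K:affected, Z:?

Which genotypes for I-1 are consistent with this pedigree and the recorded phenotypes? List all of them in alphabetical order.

K/I-1 un ·: Kk
K/I-2 ? ·: Kk|kk
K/II-1 ? I-1×I-2: KK|Kk|kk
K/II-2 ? ·: KK|Kk|kk
K/II-3 aff I-1×I-2: kk
K/II-4 un ·: Kk
K/III-1 un II-2×II-1: Kk
K/III-2 aff ·: kk
K/III-3 aff II-3×II-4: kk
K/III-4 aff II-3×II-4: kk
K/III-5 aff II-3×II-4: kk
K/IV-1 aff III-1×III-2: kk
⇒ K over [I-1,I-2,II-1,II-2,II-3,II-4,III-1,III-2,III-3,III-4,III-5,IV-1]: 12 consistent
Z/I-1 un ·: ZZ|Zz
Z/I-2 ? ·: ZZ|Zz|zz
Z/II-1 ? I-1×I-2: ZZ|Zz|zz
Z/II-2 ? ·: ZZ|Zz|zz
Z/II-3 un I-1×I-2: ZZ|Zz
Z/II-4 aff ·: zz
Z/III-1 ? II-2×II-1: ZZ|Zz|zz
Z/III-2 un ·: ZZ|Zz
Z/III-3 un II-3×II-4: Zz
Z/III-4 ? II-3×II-4: Zz|zz
Z/III-5 ? II-3×II-4: Zz|zz
Z/IV-1 ? III-1×III-2: ZZ|Zz|zz
⇒ Z over [I-1,I-2,II-1,II-2,II-3,II-4,III-1,III-2,III-3,III-4,III-5,IV-1]: 1021 consistent

I-1 ∈ {Kk ZZ, Kk Zz}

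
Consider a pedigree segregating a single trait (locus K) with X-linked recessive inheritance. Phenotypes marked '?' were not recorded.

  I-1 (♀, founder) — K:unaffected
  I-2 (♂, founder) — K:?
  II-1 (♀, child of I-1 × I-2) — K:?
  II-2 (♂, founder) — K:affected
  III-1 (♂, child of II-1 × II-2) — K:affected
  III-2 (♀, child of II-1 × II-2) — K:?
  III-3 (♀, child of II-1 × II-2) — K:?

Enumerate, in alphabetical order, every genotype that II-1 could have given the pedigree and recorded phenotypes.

II-1 ∈ {X^KX^k, X^kX^k}

K/I-1 un ·: X^KX^K|X^KX^k
K/I-2 ? ·: X^KY|X^kY
K/II-1 ? I-1×I-2: X^KX^k|X^kX^k
K/II-2 aff ·: X^kY
K/III-1 aff II-1×II-2: X^kY
K/III-2 ? II-1×II-2: X^KX^k|X^kX^k
K/III-3 ? II-1×II-2: X^KX^k|X^kX^k
⇒ K over [I-1,I-2,II-1,II-2,III-1,III-2,III-3]: 13 consistent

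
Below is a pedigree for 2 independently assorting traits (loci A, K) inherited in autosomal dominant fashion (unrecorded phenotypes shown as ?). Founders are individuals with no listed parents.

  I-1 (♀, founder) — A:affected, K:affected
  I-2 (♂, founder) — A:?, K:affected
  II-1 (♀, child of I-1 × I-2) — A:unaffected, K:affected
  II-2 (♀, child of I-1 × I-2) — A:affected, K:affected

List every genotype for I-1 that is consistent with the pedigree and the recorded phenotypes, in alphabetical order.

I-1 ∈ {Aa KK, Aa Kk}

A/I-1 aff ·: Aa
A/I-2 ? ·: aa|Aa
A/II-1 un I-1×I-2: aa
A/II-2 aff I-1×I-2: Aa|AA
⇒ A over [I-1,I-2,II-1,II-2]: 3 consistent
K/I-1 aff ·: Kk|KK
K/I-2 aff ·: Kk|KK
K/II-1 aff I-1×I-2: Kk|KK
K/II-2 aff I-1×I-2: Kk|KK
⇒ K over [I-1,I-2,II-1,II-2]: 13 consistent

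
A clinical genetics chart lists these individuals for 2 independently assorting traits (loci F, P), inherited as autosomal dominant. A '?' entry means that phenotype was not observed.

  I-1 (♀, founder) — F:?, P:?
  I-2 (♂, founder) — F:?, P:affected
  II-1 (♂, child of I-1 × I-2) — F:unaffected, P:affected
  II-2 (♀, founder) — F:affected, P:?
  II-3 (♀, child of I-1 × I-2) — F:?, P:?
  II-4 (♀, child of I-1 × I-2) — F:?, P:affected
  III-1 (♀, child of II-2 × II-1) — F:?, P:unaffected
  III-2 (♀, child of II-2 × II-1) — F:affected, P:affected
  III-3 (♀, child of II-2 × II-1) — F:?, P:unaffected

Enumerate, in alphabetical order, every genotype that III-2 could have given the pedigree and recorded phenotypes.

F/I-1 ? ·: ff|Ff
F/I-2 ? ·: ff|Ff
F/II-1 un I-1×I-2: ff
F/II-2 aff ·: Ff|FF
F/II-3 ? I-1×I-2: ff|Ff|FF
F/II-4 ? I-1×I-2: ff|Ff|FF
F/III-1 ? II-2×II-1: ff|Ff
F/III-2 aff II-2×II-1: Ff
F/III-3 ? II-2×II-1: ff|Ff
⇒ F over [I-1,I-2,II-1,II-2,II-3,II-4,III-1,III-2,III-3]: 90 consistent
P/I-1 ? ·: pp|Pp|PP
P/I-2 aff ·: Pp|PP
P/II-1 aff I-1×I-2: Pp
P/II-2 ? ·: pp|Pp
P/II-3 ? I-1×I-2: pp|Pp|PP
P/II-4 aff I-1×I-2: Pp|PP
P/III-1 un II-2×II-1: pp
P/III-2 aff II-2×II-1: Pp|PP
P/III-3 un II-2×II-1: pp
⇒ P over [I-1,I-2,II-1,II-2,II-3,II-4,III-1,III-2,III-3]: 51 consistent

III-2 ∈ {Ff PP, Ff Pp}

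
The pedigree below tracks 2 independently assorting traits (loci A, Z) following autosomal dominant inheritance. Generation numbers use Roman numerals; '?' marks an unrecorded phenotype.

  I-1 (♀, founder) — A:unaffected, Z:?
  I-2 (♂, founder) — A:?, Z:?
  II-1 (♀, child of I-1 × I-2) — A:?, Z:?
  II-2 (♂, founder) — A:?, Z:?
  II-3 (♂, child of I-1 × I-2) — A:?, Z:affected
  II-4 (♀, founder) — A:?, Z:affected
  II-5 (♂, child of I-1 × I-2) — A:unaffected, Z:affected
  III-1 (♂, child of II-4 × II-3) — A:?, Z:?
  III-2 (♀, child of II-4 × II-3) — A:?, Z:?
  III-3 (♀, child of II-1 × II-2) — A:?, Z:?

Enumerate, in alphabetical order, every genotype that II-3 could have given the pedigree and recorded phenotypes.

II-3 ∈ {Aa ZZ, Aa Zz, aa ZZ, aa Zz}

A/I-1 un ·: aa
A/I-2 ? ·: aa|Aa
A/II-1 ? I-1×I-2: aa|Aa
A/II-2 ? ·: aa|Aa|AA
A/II-3 ? I-1×I-2: aa|Aa
A/II-4 ? ·: aa|Aa|AA
A/II-5 un I-1×I-2: aa
A/III-1 ? II-4×II-3: aa|Aa|AA
A/III-2 ? II-4×II-3: aa|Aa|AA
A/III-3 ? II-1×II-2: aa|Aa|AA
⇒ A over [I-1,I-2,II-1,II-2,II-3,II-4,II-5,III-1,III-2,III-3]: 277 consistent
Z/I-1 ? ·: zz|Zz|ZZ
Z/I-2 ? ·: zz|Zz|ZZ
Z/II-1 ? I-1×I-2: zz|Zz|ZZ
Z/II-2 ? ·: zz|Zz|ZZ
Z/II-3 aff I-1×I-2: Zz|ZZ
Z/II-4 aff ·: Zz|ZZ
Z/II-5 aff I-1×I-2: Zz|ZZ
Z/III-1 ? II-4×II-3: zz|Zz|ZZ
Z/III-2 ? II-4×II-3: zz|Zz|ZZ
Z/III-3 ? II-1×II-2: zz|Zz|ZZ
⇒ Z over [I-1,I-2,II-1,II-2,II-3,II-4,II-5,III-1,III-2,III-3]: 1820 consistent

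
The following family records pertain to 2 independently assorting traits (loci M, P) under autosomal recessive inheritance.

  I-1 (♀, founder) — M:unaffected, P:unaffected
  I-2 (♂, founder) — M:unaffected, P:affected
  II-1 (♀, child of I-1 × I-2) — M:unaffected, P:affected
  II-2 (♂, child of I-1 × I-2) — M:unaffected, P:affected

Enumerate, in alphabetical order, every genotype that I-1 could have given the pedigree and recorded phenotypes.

I-1 ∈ {MM Pp, Mm Pp}

M/I-1 un ·: MM|Mm
M/I-2 un ·: MM|Mm
M/II-1 un I-1×I-2: MM|Mm
M/II-2 un I-1×I-2: MM|Mm
⇒ M over [I-1,I-2,II-1,II-2]: 13 consistent
P/I-1 un ·: Pp
P/I-2 aff ·: pp
P/II-1 aff I-1×I-2: pp
P/II-2 aff I-1×I-2: pp
⇒ P over [I-1,I-2,II-1,II-2]: 1 consistent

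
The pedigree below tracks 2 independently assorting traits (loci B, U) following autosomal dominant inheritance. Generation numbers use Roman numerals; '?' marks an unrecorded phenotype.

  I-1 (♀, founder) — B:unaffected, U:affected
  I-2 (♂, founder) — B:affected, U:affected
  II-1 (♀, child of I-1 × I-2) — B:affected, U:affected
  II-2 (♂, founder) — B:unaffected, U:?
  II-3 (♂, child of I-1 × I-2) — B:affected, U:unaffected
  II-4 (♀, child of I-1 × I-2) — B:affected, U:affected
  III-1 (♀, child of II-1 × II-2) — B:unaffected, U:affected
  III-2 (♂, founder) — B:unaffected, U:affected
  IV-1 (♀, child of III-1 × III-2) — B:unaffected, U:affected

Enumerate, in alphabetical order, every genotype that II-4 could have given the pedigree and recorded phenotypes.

II-4 ∈ {Bb UU, Bb Uu}

B/I-1 un ·: bb
B/I-2 aff ·: Bb|BB
B/II-1 aff I-1×I-2: Bb
B/II-2 un ·: bb
B/II-3 aff I-1×I-2: Bb
B/II-4 aff I-1×I-2: Bb
B/III-1 un II-1×II-2: bb
B/III-2 un ·: bb
B/IV-1 un III-1×III-2: bb
⇒ B over [I-1,I-2,II-1,II-2,II-3,II-4,III-1,III-2,IV-1]: 2 consistent
U/I-1 aff ·: Uu
U/I-2 aff ·: Uu
U/II-1 aff I-1×I-2: Uu|UU
U/II-2 ? ·: uu|Uu|UU
U/II-3 un I-1×I-2: uu
U/II-4 aff I-1×I-2: Uu|UU
U/III-1 aff II-1×II-2: Uu|UU
U/III-2 aff ·: Uu|UU
U/IV-1 aff III-1×III-2: Uu|UU
⇒ U over [I-1,I-2,II-1,II-2,II-3,II-4,III-1,III-2,IV-1]: 64 consistent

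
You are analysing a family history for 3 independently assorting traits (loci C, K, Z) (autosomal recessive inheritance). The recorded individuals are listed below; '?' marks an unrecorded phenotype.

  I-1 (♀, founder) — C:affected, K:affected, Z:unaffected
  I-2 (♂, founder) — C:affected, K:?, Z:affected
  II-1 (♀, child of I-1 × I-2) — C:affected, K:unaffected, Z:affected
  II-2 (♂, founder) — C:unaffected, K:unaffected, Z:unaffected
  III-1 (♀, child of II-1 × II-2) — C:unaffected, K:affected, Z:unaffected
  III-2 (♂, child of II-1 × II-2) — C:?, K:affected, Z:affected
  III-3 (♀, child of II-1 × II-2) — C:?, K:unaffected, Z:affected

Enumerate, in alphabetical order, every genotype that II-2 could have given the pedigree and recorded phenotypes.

II-2 ∈ {CC Kk Zz, Cc Kk Zz}

C/I-1 aff ·: cc
C/I-2 aff ·: cc
C/II-1 aff I-1×I-2: cc
C/II-2 un ·: CC|Cc
C/III-1 un II-1×II-2: Cc
C/III-2 ? II-1×II-2: Cc|cc
C/III-3 ? II-1×II-2: Cc|cc
⇒ C over [I-1,I-2,II-1,II-2,III-1,III-2,III-3]: 5 consistent
K/I-1 aff ·: kk
K/I-2 ? ·: KK|Kk
K/II-1 un I-1×I-2: Kk
K/II-2 un ·: Kk
K/III-1 aff II-1×II-2: kk
K/III-2 aff II-1×II-2: kk
K/III-3 un II-1×II-2: KK|Kk
⇒ K over [I-1,I-2,II-1,II-2,III-1,III-2,III-3]: 4 consistent
Z/I-1 un ·: Zz
Z/I-2 aff ·: zz
Z/II-1 aff I-1×I-2: zz
Z/II-2 un ·: Zz
Z/III-1 un II-1×II-2: Zz
Z/III-2 aff II-1×II-2: zz
Z/III-3 aff II-1×II-2: zz
⇒ Z over [I-1,I-2,II-1,II-2,III-1,III-2,III-3]: 1 consistent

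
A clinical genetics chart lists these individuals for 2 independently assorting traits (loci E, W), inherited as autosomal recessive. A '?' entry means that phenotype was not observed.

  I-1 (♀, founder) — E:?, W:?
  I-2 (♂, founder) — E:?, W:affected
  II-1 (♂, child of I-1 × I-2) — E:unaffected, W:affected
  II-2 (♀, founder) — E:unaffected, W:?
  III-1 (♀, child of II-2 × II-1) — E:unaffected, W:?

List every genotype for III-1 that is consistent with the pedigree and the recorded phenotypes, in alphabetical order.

III-1 ∈ {EE Ww, EE ww, Ee Ww, Ee ww}

E/I-1 ? ·: EE|Ee|ee
E/I-2 ? ·: EE|Ee|ee
E/II-1 un I-1×I-2: EE|Ee
E/II-2 un ·: EE|Ee
E/III-1 un II-2×II-1: EE|Ee
⇒ E over [I-1,I-2,II-1,II-2,III-1]: 40 consistent
W/I-1 ? ·: Ww|ww
W/I-2 aff ·: ww
W/II-1 aff I-1×I-2: ww
W/II-2 ? ·: WW|Ww|ww
W/III-1 ? II-2×II-1: Ww|ww
⇒ W over [I-1,I-2,II-1,II-2,III-1]: 8 consistent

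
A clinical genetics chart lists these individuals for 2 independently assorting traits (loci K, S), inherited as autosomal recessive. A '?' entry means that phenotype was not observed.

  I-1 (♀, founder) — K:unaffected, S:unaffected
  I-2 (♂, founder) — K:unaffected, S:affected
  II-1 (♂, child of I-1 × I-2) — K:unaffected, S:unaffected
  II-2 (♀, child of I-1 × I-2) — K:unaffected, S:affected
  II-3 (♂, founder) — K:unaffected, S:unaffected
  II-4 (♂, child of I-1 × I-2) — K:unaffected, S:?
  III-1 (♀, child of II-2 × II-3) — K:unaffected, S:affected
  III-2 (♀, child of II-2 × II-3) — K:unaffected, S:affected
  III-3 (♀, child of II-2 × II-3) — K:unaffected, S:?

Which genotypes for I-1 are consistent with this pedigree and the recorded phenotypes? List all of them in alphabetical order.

I-1 ∈ {KK Ss, Kk Ss}

K/I-1 un ·: KK|Kk
K/I-2 un ·: KK|Kk
K/II-1 un I-1×I-2: KK|Kk
K/II-2 un I-1×I-2: KK|Kk
K/II-3 un ·: KK|Kk
K/II-4 un I-1×I-2: KK|Kk
K/III-1 un II-2×II-3: KK|Kk
K/III-2 un II-2×II-3: KK|Kk
K/III-3 un II-2×II-3: KK|Kk
⇒ K over [I-1,I-2,II-1,II-2,II-3,II-4,III-1,III-2,III-3]: 309 consistent
S/I-1 un ·: Ss
S/I-2 aff ·: ss
S/II-1 un I-1×I-2: Ss
S/II-2 aff I-1×I-2: ss
S/II-3 un ·: Ss
S/II-4 ? I-1×I-2: Ss|ss
S/III-1 aff II-2×II-3: ss
S/III-2 aff II-2×II-3: ss
S/III-3 ? II-2×II-3: Ss|ss
⇒ S over [I-1,I-2,II-1,II-2,II-3,II-4,III-1,III-2,III-3]: 4 consistent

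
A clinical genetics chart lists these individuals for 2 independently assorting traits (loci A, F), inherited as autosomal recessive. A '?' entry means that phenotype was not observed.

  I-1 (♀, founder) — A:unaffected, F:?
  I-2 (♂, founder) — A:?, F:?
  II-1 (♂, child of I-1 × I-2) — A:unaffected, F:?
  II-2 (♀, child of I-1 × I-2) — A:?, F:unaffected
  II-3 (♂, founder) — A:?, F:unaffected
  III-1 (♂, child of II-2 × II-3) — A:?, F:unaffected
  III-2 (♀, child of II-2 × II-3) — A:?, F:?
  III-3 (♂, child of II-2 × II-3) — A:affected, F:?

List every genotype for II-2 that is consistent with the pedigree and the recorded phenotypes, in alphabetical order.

II-2 ∈ {Aa FF, Aa Ff, aa FF, aa Ff}

A/I-1 un ·: AA|Aa
A/I-2 ? ·: AA|Aa|aa
A/II-1 un I-1×I-2: AA|Aa
A/II-2 ? I-1×I-2: Aa|aa
A/II-3 ? ·: Aa|aa
A/III-1 ? II-2×II-3: AA|Aa|aa
A/III-2 ? II-2×II-3: AA|Aa|aa
A/III-3 aff II-2×II-3: aa
⇒ A over [I-1,I-2,II-1,II-2,II-3,III-1,III-2,III-3]: 119 consistent
F/I-1 ? ·: FF|Ff|ff
F/I-2 ? ·: FF|Ff|ff
F/II-1 ? I-1×I-2: FF|Ff|ff
F/II-2 un I-1×I-2: FF|Ff
F/II-3 un ·: FF|Ff
F/III-1 un II-2×II-3: FF|Ff
F/III-2 ? II-2×II-3: FF|Ff|ff
F/III-3 ? II-2×II-3: FF|Ff|ff
⇒ F over [I-1,I-2,II-1,II-2,II-3,III-1,III-2,III-3]: 410 consistent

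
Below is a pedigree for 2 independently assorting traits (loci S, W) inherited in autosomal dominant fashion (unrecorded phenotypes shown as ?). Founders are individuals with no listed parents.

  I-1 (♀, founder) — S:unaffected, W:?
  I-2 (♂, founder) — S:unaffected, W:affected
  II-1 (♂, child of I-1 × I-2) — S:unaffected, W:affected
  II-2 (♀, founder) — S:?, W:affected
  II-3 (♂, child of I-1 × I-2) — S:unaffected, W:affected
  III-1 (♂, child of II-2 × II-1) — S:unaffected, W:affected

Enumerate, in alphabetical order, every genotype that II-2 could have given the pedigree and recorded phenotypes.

II-2 ∈ {Ss WW, Ss Ww, ss WW, ss Ww}

S/I-1 un ·: ss
S/I-2 un ·: ss
S/II-1 un I-1×I-2: ss
S/II-2 ? ·: ss|Ss
S/II-3 un I-1×I-2: ss
S/III-1 un II-2×II-1: ss
⇒ S over [I-1,I-2,II-1,II-2,II-3,III-1]: 2 consistent
W/I-1 ? ·: ww|Ww|WW
W/I-2 aff ·: Ww|WW
W/II-1 aff I-1×I-2: Ww|WW
W/II-2 aff ·: Ww|WW
W/II-3 aff I-1×I-2: Ww|WW
W/III-1 aff II-2×II-1: Ww|WW
⇒ W over [I-1,I-2,II-1,II-2,II-3,III-1]: 53 consistent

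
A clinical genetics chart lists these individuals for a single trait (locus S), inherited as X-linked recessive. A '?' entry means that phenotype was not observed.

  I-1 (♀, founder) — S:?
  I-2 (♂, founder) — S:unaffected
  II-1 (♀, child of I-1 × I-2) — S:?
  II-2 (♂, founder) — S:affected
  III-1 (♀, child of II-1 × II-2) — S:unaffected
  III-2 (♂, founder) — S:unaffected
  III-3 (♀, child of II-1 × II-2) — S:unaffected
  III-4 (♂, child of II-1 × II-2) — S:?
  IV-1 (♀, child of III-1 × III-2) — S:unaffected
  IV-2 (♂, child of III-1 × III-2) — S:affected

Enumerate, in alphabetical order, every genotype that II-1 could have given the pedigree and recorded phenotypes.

S/I-1 ? ·: X^SX^S|X^SX^s|X^sX^s
S/I-2 un ·: X^SY
S/II-1 ? I-1×I-2: X^SX^S|X^SX^s
S/II-2 aff ·: X^sY
S/III-1 un II-1×II-2: X^SX^s
S/III-2 un ·: X^SY
S/III-3 un II-1×II-2: X^SX^s
S/III-4 ? II-1×II-2: X^SY|X^sY
S/IV-1 un III-1×III-2: X^SX^S|X^SX^s
S/IV-2 aff III-1×III-2: X^sY
⇒ S over [I-1,I-2,II-1,II-2,III-1,III-2,III-3,III-4,IV-1,IV-2]: 12 consistent

II-1 ∈ {X^SX^S, X^SX^s}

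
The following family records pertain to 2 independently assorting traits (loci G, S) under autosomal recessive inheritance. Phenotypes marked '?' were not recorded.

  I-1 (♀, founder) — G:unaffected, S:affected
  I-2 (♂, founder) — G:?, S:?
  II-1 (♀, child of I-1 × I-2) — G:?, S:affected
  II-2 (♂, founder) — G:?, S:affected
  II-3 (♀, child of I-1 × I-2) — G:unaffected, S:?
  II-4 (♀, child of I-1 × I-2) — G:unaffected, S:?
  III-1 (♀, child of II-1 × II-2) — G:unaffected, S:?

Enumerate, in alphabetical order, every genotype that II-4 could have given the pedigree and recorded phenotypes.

II-4 ∈ {GG Ss, GG ss, Gg Ss, Gg ss}

G/I-1 un ·: GG|Gg
G/I-2 ? ·: GG|Gg|gg
G/II-1 ? I-1×I-2: GG|Gg|gg
G/II-2 ? ·: GG|Gg|gg
G/II-3 un I-1×I-2: GG|Gg
G/II-4 un I-1×I-2: GG|Gg
G/III-1 un II-1×II-2: GG|Gg
⇒ G over [I-1,I-2,II-1,II-2,II-3,II-4,III-1]: 132 consistent
S/I-1 aff ·: ss
S/I-2 ? ·: Ss|ss
S/II-1 aff I-1×I-2: ss
S/II-2 aff ·: ss
S/II-3 ? I-1×I-2: Ss|ss
S/II-4 ? I-1×I-2: Ss|ss
S/III-1 ? II-1×II-2: ss
⇒ S over [I-1,I-2,II-1,II-2,II-3,II-4,III-1]: 5 consistent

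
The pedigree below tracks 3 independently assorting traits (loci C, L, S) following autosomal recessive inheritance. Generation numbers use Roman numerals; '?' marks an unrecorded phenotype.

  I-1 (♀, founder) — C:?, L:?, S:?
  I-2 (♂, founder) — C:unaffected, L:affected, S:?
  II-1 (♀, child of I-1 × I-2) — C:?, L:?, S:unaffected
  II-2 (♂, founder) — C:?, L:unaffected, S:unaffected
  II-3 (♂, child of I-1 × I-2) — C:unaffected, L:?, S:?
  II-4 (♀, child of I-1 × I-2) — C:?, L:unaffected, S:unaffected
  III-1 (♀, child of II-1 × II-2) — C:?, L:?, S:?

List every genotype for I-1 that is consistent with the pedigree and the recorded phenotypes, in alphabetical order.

I-1 ∈ {CC LL SS, CC LL Ss, CC LL ss, CC Ll SS, CC Ll Ss, CC Ll ss, Cc LL SS, Cc LL Ss, Cc LL ss, Cc Ll SS, Cc Ll Ss, Cc Ll ss, cc LL SS, cc LL Ss, cc LL ss, cc Ll SS, cc Ll Ss, cc Ll ss}

C/I-1 ? ·: CC|Cc|cc
C/I-2 un ·: CC|Cc
C/II-1 ? I-1×I-2: CC|Cc|cc
C/II-2 ? ·: CC|Cc|cc
C/II-3 un I-1×I-2: CC|Cc
C/II-4 ? I-1×I-2: CC|Cc|cc
C/III-1 ? II-1×II-2: CC|Cc|cc
⇒ C over [I-1,I-2,II-1,II-2,II-3,II-4,III-1]: 211 consistent
L/I-1 ? ·: LL|Ll
L/I-2 aff ·: ll
L/II-1 ? I-1×I-2: Ll|ll
L/II-2 un ·: LL|Ll
L/II-3 ? I-1×I-2: Ll|ll
L/II-4 un I-1×I-2: Ll
L/III-1 ? II-1×II-2: LL|Ll|ll
⇒ L over [I-1,I-2,II-1,II-2,II-3,II-4,III-1]: 21 consistent
S/I-1 ? ·: SS|Ss|ss
S/I-2 ? ·: SS|Ss|ss
S/II-1 un I-1×I-2: SS|Ss
S/II-2 un ·: SS|Ss
S/II-3 ? I-1×I-2: SS|Ss|ss
S/II-4 un I-1×I-2: SS|Ss
S/III-1 ? II-1×II-2: SS|Ss|ss
⇒ S over [I-1,I-2,II-1,II-2,II-3,II-4,III-1]: 145 consistent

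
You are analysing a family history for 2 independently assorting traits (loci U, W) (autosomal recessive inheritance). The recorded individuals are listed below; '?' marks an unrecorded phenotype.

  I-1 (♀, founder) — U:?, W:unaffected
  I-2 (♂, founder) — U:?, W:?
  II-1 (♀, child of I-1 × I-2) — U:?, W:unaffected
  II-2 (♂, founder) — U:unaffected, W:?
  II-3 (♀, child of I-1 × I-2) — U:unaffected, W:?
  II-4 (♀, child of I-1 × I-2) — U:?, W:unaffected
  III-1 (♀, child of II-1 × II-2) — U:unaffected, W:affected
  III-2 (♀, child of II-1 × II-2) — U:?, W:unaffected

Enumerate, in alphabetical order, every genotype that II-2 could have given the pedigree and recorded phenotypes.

U/I-1 ? ·: UU|Uu|uu
U/I-2 ? ·: UU|Uu|uu
U/II-1 ? I-1×I-2: UU|Uu|uu
U/II-2 un ·: UU|Uu
U/II-3 un I-1×I-2: UU|Uu
U/II-4 ? I-1×I-2: UU|Uu|uu
U/III-1 un II-1×II-2: UU|Uu
U/III-2 ? II-1×II-2: UU|Uu|uu
⇒ U over [I-1,I-2,II-1,II-2,II-3,II-4,III-1,III-2]: 305 consistent
W/I-1 un ·: WW|Ww
W/I-2 ? ·: WW|Ww|ww
W/II-1 un I-1×I-2: Ww
W/II-2 ? ·: Ww|ww
W/II-3 ? I-1×I-2: WW|Ww|ww
W/II-4 un I-1×I-2: WW|Ww
W/III-1 aff II-1×II-2: ww
W/III-2 un II-1×II-2: WW|Ww
⇒ W over [I-1,I-2,II-1,II-2,II-3,II-4,III-1,III-2]: 51 consistent

II-2 ∈ {UU Ww, UU ww, Uu Ww, Uu ww}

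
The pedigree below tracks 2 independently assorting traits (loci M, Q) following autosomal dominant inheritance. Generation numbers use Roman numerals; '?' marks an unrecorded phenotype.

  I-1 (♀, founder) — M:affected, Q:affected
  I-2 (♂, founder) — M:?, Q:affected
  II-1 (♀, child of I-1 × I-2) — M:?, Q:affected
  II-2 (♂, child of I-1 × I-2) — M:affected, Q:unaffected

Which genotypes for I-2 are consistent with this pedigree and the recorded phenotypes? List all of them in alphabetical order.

M/I-1 aff ·: Mm|MM
M/I-2 ? ·: mm|Mm|MM
M/II-1 ? I-1×I-2: mm|Mm|MM
M/II-2 aff I-1×I-2: Mm|MM
⇒ M over [I-1,I-2,II-1,II-2]: 18 consistent
Q/I-1 aff ·: Qq
Q/I-2 aff ·: Qq
Q/II-1 aff I-1×I-2: Qq|QQ
Q/II-2 un I-1×I-2: qq
⇒ Q over [I-1,I-2,II-1,II-2]: 2 consistent

I-2 ∈ {MM Qq, Mm Qq, mm Qq}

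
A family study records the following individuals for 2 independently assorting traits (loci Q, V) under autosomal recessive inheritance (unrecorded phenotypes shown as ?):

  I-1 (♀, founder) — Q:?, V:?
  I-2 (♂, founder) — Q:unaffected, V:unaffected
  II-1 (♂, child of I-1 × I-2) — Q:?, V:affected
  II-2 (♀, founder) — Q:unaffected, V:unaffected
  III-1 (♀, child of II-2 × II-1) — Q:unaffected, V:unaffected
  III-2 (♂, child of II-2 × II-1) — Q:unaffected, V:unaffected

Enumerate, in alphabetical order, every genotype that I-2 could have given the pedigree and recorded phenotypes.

I-2 ∈ {QQ Vv, Qq Vv}

Q/I-1 ? ·: QQ|Qq|qq
Q/I-2 un ·: QQ|Qq
Q/II-1 ? I-1×I-2: QQ|Qq|qq
Q/II-2 un ·: QQ|Qq
Q/III-1 un II-2×II-1: QQ|Qq
Q/III-2 un II-2×II-1: QQ|Qq
⇒ Q over [I-1,I-2,II-1,II-2,III-1,III-2]: 64 consistent
V/I-1 ? ·: Vv|vv
V/I-2 un ·: Vv
V/II-1 aff I-1×I-2: vv
V/II-2 un ·: VV|Vv
V/III-1 un II-2×II-1: Vv
V/III-2 un II-2×II-1: Vv
⇒ V over [I-1,I-2,II-1,II-2,III-1,III-2]: 4 consistent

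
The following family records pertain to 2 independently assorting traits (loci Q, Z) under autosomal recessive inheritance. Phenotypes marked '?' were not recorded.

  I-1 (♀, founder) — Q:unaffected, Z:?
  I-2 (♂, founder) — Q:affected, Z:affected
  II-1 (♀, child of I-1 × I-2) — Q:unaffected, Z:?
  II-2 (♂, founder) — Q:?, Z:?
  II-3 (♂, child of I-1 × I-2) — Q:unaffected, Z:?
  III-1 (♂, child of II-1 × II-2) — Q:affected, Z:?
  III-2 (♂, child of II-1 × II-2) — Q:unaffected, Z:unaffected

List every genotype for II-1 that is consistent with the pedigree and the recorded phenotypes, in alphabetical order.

Q/I-1 un ·: QQ|Qq
Q/I-2 aff ·: qq
Q/II-1 un I-1×I-2: Qq
Q/II-2 ? ·: Qq|qq
Q/II-3 un I-1×I-2: Qq
Q/III-1 aff II-1×II-2: qq
Q/III-2 un II-1×II-2: QQ|Qq
⇒ Q over [I-1,I-2,II-1,II-2,II-3,III-1,III-2]: 6 consistent
Z/I-1 ? ·: ZZ|Zz|zz
Z/I-2 aff ·: zz
Z/II-1 ? I-1×I-2: Zz|zz
Z/II-2 ? ·: ZZ|Zz|zz
Z/II-3 ? I-1×I-2: Zz|zz
Z/III-1 ? II-1×II-2: ZZ|Zz|zz
Z/III-2 un II-1×II-2: ZZ|Zz
⇒ Z over [I-1,I-2,II-1,II-2,II-3,III-1,III-2]: 45 consistent

II-1 ∈ {Qq Zz, Qq zz}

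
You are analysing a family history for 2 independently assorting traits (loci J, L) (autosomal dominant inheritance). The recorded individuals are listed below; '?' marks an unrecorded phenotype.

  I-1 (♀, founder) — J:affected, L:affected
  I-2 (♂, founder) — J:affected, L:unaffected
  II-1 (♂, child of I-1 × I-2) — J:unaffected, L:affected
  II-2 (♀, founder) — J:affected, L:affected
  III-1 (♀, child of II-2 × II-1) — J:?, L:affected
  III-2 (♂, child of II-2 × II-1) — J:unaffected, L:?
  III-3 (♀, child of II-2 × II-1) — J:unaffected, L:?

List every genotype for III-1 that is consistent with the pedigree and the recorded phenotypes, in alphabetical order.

III-1 ∈ {Jj LL, Jj Ll, jj LL, jj Ll}

J/I-1 aff ·: Jj
J/I-2 aff ·: Jj
J/II-1 un I-1×I-2: jj
J/II-2 aff ·: Jj
J/III-1 ? II-2×II-1: jj|Jj
J/III-2 un II-2×II-1: jj
J/III-3 un II-2×II-1: jj
⇒ J over [I-1,I-2,II-1,II-2,III-1,III-2,III-3]: 2 consistent
L/I-1 aff ·: Ll|LL
L/I-2 un ·: ll
L/II-1 aff I-1×I-2: Ll
L/II-2 aff ·: Ll|LL
L/III-1 aff II-2×II-1: Ll|LL
L/III-2 ? II-2×II-1: ll|Ll|LL
L/III-3 ? II-2×II-1: ll|Ll|LL
⇒ L over [I-1,I-2,II-1,II-2,III-1,III-2,III-3]: 52 consistent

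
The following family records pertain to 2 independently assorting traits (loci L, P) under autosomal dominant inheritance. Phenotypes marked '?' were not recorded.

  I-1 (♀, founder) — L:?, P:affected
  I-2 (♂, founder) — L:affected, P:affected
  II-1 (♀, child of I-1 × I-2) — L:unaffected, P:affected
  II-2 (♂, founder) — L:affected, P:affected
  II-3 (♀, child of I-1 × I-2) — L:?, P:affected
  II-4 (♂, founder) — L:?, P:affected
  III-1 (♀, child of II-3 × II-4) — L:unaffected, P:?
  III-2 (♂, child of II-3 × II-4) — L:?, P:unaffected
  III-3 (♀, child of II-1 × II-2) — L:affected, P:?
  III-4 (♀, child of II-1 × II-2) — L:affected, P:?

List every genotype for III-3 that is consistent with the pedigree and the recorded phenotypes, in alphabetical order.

III-3 ∈ {Ll PP, Ll Pp, Ll pp}

L/I-1 ? ·: ll|Ll
L/I-2 aff ·: Ll
L/II-1 un I-1×I-2: ll
L/II-2 aff ·: Ll|LL
L/II-3 ? I-1×I-2: ll|Ll
L/II-4 ? ·: ll|Ll
L/III-1 un II-3×II-4: ll
L/III-2 ? II-3×II-4: ll|Ll|LL
L/III-3 aff II-1×II-2: Ll
L/III-4 aff II-1×II-2: Ll
⇒ L over [I-1,I-2,II-1,II-2,II-3,II-4,III-1,III-2,III-3,III-4]: 32 consistent
P/I-1 aff ·: Pp|PP
P/I-2 aff ·: Pp|PP
P/II-1 aff I-1×I-2: Pp|PP
P/II-2 aff ·: Pp|PP
P/II-3 aff I-1×I-2: Pp
P/II-4 aff ·: Pp
P/III-1 ? II-3×II-4: pp|Pp|PP
P/III-2 un II-3×II-4: pp
P/III-3 ? II-1×II-2: pp|Pp|PP
P/III-4 ? II-1×II-2: pp|Pp|PP
⇒ P over [I-1,I-2,II-1,II-2,II-3,II-4,III-1,III-2,III-3,III-4]: 162 consistent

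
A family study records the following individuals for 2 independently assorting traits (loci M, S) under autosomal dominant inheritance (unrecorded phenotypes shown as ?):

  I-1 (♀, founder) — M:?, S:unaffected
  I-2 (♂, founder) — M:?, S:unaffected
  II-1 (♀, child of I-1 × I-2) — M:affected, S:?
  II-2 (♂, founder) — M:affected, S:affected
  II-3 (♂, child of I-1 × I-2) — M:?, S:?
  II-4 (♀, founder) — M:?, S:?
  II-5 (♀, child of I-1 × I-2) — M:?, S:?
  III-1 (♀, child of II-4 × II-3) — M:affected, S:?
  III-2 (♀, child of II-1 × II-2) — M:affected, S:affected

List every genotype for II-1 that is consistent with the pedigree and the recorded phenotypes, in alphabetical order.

II-1 ∈ {MM ss, Mm ss}

M/I-1 ? ·: mm|Mm|MM
M/I-2 ? ·: mm|Mm|MM
M/II-1 aff I-1×I-2: Mm|MM
M/II-2 aff ·: Mm|MM
M/II-3 ? I-1×I-2: mm|Mm|MM
M/II-4 ? ·: mm|Mm|MM
M/II-5 ? I-1×I-2: mm|Mm|MM
M/III-1 aff II-4×II-3: Mm|MM
M/III-2 aff II-1×II-2: Mm|MM
⇒ M over [I-1,I-2,II-1,II-2,II-3,II-4,II-5,III-1,III-2]: 647 consistent
S/I-1 un ·: ss
S/I-2 un ·: ss
S/II-1 ? I-1×I-2: ss
S/II-2 aff ·: Ss|SS
S/II-3 ? I-1×I-2: ss
S/II-4 ? ·: ss|Ss|SS
S/II-5 ? I-1×I-2: ss
S/III-1 ? II-4×II-3: ss|Ss
S/III-2 aff II-1×II-2: Ss
⇒ S over [I-1,I-2,II-1,II-2,II-3,II-4,II-5,III-1,III-2]: 8 consistent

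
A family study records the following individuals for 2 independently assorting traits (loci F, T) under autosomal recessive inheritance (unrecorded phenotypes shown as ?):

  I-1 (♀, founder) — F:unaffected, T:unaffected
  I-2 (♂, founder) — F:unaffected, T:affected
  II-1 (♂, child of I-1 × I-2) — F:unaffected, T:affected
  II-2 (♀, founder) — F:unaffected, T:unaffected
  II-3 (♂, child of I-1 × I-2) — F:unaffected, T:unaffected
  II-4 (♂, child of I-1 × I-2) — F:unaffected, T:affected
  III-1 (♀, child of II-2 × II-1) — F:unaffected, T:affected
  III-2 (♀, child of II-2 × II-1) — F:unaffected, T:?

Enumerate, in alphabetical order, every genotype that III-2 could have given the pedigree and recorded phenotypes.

III-2 ∈ {FF Tt, FF tt, Ff Tt, Ff tt}

F/I-1 un ·: FF|Ff
F/I-2 un ·: FF|Ff
F/II-1 un I-1×I-2: FF|Ff
F/II-2 un ·: FF|Ff
F/II-3 un I-1×I-2: FF|Ff
F/II-4 un I-1×I-2: FF|Ff
F/III-1 un II-2×II-1: FF|Ff
F/III-2 un II-2×II-1: FF|Ff
⇒ F over [I-1,I-2,II-1,II-2,II-3,II-4,III-1,III-2]: 161 consistent
T/I-1 un ·: Tt
T/I-2 aff ·: tt
T/II-1 aff I-1×I-2: tt
T/II-2 un ·: Tt
T/II-3 un I-1×I-2: Tt
T/II-4 aff I-1×I-2: tt
T/III-1 aff II-2×II-1: tt
T/III-2 ? II-2×II-1: Tt|tt
⇒ T over [I-1,I-2,II-1,II-2,II-3,II-4,III-1,III-2]: 2 consistent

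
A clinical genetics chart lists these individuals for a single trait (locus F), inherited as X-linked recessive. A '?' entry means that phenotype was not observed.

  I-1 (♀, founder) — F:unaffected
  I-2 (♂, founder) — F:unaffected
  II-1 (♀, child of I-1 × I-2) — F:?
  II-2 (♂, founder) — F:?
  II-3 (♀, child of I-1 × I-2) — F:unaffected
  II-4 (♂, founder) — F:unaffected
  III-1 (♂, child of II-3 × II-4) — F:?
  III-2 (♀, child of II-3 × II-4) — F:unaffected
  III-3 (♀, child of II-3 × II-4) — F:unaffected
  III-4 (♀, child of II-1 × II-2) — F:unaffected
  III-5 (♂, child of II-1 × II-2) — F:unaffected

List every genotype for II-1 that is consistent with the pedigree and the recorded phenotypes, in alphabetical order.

F/I-1 un ·: X^FX^F|X^FX^f
F/I-2 un ·: X^FY
F/II-1 ? I-1×I-2: X^FX^F|X^FX^f
F/II-2 ? ·: X^FY|X^fY
F/II-3 un I-1×I-2: X^FX^F|X^FX^f
F/II-4 un ·: X^FY
F/III-1 ? II-3×II-4: X^FY|X^fY
F/III-2 un II-3×II-4: X^FX^F|X^FX^f
F/III-3 un II-3×II-4: X^FX^F|X^FX^f
F/III-4 un II-1×II-2: X^FX^F|X^FX^f
F/III-5 un II-1×II-2: X^FY
⇒ F over [I-1,I-2,II-1,II-2,II-3,II-4,III-1,III-2,III-3,III-4,III-5]: 47 consistent

II-1 ∈ {X^FX^F, X^FX^f}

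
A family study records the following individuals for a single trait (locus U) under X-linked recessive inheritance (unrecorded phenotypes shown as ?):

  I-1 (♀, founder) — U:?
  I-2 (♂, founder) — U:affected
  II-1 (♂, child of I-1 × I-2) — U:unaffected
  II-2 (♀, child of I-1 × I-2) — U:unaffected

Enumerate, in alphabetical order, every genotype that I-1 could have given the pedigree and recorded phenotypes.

I-1 ∈ {X^UX^U, X^UX^u}

U/I-1 ? ·: X^UX^U|X^UX^u
U/I-2 aff ·: X^uY
U/II-1 un I-1×I-2: X^UY
U/II-2 un I-1×I-2: X^UX^u
⇒ U over [I-1,I-2,II-1,II-2]: 2 consistent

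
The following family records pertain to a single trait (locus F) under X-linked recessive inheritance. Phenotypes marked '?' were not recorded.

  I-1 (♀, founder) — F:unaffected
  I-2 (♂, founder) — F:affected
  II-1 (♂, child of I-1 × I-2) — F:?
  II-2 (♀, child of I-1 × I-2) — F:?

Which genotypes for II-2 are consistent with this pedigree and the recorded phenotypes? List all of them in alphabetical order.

II-2 ∈ {X^FX^f, X^fX^f}

F/I-1 un ·: X^FX^F|X^FX^f
F/I-2 aff ·: X^fY
F/II-1 ? I-1×I-2: X^FY|X^fY
F/II-2 ? I-1×I-2: X^FX^f|X^fX^f
⇒ F over [I-1,I-2,II-1,II-2]: 5 consistent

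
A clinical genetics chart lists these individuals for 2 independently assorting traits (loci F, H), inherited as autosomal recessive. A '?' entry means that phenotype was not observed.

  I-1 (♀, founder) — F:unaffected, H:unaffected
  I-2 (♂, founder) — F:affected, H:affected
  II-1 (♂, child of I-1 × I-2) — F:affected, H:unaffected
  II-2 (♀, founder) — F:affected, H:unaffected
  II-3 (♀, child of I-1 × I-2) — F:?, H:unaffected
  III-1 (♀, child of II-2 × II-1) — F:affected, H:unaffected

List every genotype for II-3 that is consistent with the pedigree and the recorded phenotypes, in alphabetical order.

F/I-1 un ·: Ff
F/I-2 aff ·: ff
F/II-1 aff I-1×I-2: ff
F/II-2 aff ·: ff
F/II-3 ? I-1×I-2: Ff|ff
F/III-1 aff II-2×II-1: ff
⇒ F over [I-1,I-2,II-1,II-2,II-3,III-1]: 2 consistent
H/I-1 un ·: HH|Hh
H/I-2 aff ·: hh
H/II-1 un I-1×I-2: Hh
H/II-2 un ·: HH|Hh
H/II-3 un I-1×I-2: Hh
H/III-1 un II-2×II-1: HH|Hh
⇒ H over [I-1,I-2,II-1,II-2,II-3,III-1]: 8 consistent

II-3 ∈ {Ff Hh, ff Hh}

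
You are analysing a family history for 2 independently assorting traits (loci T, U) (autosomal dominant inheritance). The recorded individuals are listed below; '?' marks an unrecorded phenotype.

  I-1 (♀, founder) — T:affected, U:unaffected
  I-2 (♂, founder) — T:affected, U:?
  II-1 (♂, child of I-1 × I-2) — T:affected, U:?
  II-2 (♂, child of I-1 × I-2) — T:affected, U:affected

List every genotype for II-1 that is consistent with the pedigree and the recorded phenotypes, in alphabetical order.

II-1 ∈ {TT Uu, TT uu, Tt Uu, Tt uu}

T/I-1 aff ·: Tt|TT
T/I-2 aff ·: Tt|TT
T/II-1 aff I-1×I-2: Tt|TT
T/II-2 aff I-1×I-2: Tt|TT
⇒ T over [I-1,I-2,II-1,II-2]: 13 consistent
U/I-1 un ·: uu
U/I-2 ? ·: Uu|UU
U/II-1 ? I-1×I-2: uu|Uu
U/II-2 aff I-1×I-2: Uu
⇒ U over [I-1,I-2,II-1,II-2]: 3 consistent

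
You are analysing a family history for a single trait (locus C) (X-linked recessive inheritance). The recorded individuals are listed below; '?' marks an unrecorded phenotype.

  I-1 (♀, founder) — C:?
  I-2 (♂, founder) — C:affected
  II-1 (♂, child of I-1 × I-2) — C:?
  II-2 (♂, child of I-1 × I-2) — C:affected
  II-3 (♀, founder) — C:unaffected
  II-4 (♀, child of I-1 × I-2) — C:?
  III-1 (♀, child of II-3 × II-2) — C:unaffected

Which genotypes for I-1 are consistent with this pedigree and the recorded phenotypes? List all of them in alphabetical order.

I-1 ∈ {X^CX^c, X^cX^c}

C/I-1 ? ·: X^CX^c|X^cX^c
C/I-2 aff ·: X^cY
C/II-1 ? I-1×I-2: X^CY|X^cY
C/II-2 aff I-1×I-2: X^cY
C/II-3 un ·: X^CX^C|X^CX^c
C/II-4 ? I-1×I-2: X^CX^c|X^cX^c
C/III-1 un II-3×II-2: X^CX^c
⇒ C over [I-1,I-2,II-1,II-2,II-3,II-4,III-1]: 10 consistent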